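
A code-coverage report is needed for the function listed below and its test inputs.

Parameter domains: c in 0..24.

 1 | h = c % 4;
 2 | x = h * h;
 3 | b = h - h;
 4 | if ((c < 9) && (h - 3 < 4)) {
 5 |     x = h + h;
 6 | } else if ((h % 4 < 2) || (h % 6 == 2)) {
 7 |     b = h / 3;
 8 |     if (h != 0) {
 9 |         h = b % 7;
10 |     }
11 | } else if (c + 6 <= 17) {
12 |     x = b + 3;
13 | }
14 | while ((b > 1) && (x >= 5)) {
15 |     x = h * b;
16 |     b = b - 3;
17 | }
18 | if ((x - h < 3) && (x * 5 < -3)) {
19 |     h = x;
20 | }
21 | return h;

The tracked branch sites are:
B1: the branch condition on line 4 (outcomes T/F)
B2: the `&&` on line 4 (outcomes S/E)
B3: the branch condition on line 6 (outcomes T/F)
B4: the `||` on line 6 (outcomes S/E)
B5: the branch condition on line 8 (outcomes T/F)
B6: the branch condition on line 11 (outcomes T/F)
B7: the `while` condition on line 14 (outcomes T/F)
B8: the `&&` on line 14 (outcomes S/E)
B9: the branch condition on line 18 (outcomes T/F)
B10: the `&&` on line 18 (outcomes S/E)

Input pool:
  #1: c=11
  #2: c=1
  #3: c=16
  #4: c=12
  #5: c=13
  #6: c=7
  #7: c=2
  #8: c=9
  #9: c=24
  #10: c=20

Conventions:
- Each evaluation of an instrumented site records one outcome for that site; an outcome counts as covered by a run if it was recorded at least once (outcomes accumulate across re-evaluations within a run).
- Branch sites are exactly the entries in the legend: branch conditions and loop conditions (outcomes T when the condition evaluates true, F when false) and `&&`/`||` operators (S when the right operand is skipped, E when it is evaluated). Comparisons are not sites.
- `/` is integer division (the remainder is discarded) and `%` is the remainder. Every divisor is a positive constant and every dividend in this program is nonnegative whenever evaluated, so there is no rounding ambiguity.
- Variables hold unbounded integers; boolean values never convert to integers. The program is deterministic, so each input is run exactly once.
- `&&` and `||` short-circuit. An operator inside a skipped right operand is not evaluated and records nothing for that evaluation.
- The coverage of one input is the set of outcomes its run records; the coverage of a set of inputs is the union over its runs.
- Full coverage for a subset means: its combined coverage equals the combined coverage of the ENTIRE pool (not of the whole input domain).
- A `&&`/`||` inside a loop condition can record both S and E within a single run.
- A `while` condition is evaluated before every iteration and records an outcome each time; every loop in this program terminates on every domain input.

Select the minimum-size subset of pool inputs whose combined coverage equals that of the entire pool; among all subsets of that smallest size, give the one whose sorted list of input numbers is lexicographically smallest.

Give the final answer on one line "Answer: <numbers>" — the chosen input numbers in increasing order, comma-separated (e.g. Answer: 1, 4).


input #1, c=11: events B2->S, B1->F, B4->E, B3->F, B6->T, B8->S, B7->F, B10->E, B9->F; outcomes B1=F, B2=S, B3=F, B4=E, B6=T, B7=F, B8=S, B9=F, B10=E
input #2, c=1: events B2->E, B1->T, B8->S, B7->F, B10->E, B9->F; outcomes B1=T, B2=E, B7=F, B8=S, B9=F, B10=E
input #3, c=16: events B2->S, B1->F, B4->S, B3->T, B5->F, B8->S, B7->F, B10->E, B9->F; outcomes B1=F, B2=S, B3=T, B4=S, B5=F, B7=F, B8=S, B9=F, B10=E
input #4, c=12: events B2->S, B1->F, B4->S, B3->T, B5->F, B8->S, B7->F, B10->E, B9->F; outcomes B1=F, B2=S, B3=T, B4=S, B5=F, B7=F, B8=S, B9=F, B10=E
input #5, c=13: events B2->S, B1->F, B4->S, B3->T, B5->T, B8->S, B7->F, B10->E, B9->F; outcomes B1=F, B2=S, B3=T, B4=S, B5=T, B7=F, B8=S, B9=F, B10=E
input #6, c=7: events B2->E, B1->T, B8->S, B7->F, B10->S, B9->F; outcomes B1=T, B2=E, B7=F, B8=S, B9=F, B10=S
input #7, c=2: events B2->E, B1->T, B8->S, B7->F, B10->E, B9->F; outcomes B1=T, B2=E, B7=F, B8=S, B9=F, B10=E
input #8, c=9: events B2->S, B1->F, B4->S, B3->T, B5->T, B8->S, B7->F, B10->E, B9->F; outcomes B1=F, B2=S, B3=T, B4=S, B5=T, B7=F, B8=S, B9=F, B10=E
input #9, c=24: events B2->S, B1->F, B4->S, B3->T, B5->F, B8->S, B7->F, B10->E, B9->F; outcomes B1=F, B2=S, B3=T, B4=S, B5=F, B7=F, B8=S, B9=F, B10=E
input #10, c=20: events B2->S, B1->F, B4->S, B3->T, B5->F, B8->S, B7->F, B10->E, B9->F; outcomes B1=F, B2=S, B3=T, B4=S, B5=F, B7=F, B8=S, B9=F, B10=E
pool-wide coverage (16 outcomes): B1=T, B1=F, B2=S, B2=E, B3=T, B3=F, B4=S, B4=E, B5=T, B5=F, B6=T, B7=F, B8=S, B9=F, B10=S, B10=E
no size-1 subset reaches all 16 outcomes (best union: 9/16)
no size-2 subset reaches all 16 outcomes (best union: 12/16)
no size-3 subset reaches all 16 outcomes (best union: 15/16)
size 4: inputs {1, 3, 5, 6} cover all 16 outcomes, and no lexicographically smaller subset of this size does
Answer: 1, 3, 5, 6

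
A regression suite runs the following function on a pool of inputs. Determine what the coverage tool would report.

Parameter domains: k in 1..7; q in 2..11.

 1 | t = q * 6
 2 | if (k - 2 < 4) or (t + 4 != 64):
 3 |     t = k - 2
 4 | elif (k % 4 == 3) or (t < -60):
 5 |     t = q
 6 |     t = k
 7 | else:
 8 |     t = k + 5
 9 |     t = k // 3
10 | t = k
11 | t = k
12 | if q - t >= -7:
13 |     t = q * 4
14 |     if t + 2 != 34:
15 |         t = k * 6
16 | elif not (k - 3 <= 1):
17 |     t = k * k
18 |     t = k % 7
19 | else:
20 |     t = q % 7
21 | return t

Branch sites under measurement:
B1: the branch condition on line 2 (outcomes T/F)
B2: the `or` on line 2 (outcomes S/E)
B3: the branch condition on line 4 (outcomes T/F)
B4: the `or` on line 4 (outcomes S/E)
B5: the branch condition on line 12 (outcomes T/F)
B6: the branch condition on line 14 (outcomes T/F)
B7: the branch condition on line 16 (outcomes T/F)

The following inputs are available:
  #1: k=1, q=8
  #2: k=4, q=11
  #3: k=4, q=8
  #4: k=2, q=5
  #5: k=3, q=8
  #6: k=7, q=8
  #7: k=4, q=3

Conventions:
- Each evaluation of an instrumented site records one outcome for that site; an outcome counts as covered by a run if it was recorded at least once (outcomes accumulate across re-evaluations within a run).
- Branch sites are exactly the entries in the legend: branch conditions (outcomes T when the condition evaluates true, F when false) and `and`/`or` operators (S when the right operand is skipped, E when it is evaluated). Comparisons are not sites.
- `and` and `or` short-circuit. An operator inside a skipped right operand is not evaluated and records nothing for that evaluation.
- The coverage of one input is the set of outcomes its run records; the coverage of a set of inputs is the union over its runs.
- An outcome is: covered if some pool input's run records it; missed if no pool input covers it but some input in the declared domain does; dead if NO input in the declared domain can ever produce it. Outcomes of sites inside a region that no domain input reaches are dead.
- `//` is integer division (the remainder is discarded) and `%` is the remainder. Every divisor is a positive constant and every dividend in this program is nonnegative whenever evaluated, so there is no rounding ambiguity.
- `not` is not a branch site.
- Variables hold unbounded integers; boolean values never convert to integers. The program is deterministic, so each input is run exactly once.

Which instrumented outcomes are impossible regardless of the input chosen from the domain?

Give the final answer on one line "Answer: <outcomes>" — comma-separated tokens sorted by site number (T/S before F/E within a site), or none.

running all 70 domain inputs and tallying outcomes:
  B5=F: zero occurrences over every domain input -> dead
  B7=T: zero occurrences over every domain input -> dead
  B7=F: zero occurrences over every domain input -> dead
  reachable outcomes have witnesses, e.g. B1=T (e.g. k=1, q=2), B1=F (e.g. k=6, q=10), B2=S (e.g. k=1, q=2), B2=E (e.g. k=6, q=2)

Answer: B5=F, B7=T, B7=F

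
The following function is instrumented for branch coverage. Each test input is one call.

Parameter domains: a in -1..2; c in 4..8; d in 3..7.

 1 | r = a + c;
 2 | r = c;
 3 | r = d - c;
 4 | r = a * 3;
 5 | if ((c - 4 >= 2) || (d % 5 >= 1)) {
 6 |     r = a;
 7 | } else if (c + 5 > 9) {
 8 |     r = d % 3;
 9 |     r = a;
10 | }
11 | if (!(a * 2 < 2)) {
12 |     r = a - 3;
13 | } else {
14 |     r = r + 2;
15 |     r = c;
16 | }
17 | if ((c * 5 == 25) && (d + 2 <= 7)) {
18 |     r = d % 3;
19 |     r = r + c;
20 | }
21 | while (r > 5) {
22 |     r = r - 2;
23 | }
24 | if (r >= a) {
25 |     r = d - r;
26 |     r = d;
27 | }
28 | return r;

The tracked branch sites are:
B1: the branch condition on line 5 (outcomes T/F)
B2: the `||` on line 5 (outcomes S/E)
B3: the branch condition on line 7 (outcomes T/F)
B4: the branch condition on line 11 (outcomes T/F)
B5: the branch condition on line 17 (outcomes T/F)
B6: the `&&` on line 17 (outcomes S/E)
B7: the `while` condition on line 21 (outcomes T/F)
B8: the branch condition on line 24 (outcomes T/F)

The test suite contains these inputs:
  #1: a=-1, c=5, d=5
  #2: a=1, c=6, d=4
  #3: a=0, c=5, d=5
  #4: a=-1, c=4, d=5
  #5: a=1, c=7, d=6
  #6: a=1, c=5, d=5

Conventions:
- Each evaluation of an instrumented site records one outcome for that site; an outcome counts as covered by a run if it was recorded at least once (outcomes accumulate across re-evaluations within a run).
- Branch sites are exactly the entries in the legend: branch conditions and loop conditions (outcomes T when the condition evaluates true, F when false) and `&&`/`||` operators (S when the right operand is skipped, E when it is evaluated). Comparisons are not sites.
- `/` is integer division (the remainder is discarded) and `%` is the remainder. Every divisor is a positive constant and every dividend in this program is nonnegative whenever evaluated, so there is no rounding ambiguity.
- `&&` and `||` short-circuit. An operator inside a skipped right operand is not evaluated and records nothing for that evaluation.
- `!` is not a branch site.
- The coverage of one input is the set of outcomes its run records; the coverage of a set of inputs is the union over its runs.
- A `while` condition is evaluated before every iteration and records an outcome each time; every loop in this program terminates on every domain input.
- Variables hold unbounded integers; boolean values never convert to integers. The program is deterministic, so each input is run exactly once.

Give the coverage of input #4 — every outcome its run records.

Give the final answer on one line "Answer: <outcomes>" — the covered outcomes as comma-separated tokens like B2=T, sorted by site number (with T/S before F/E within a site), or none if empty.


Event log for input #4 (a=-1, c=4, d=5):
  B2->E, B1->F, B3->F, B4->F, B6->S, B5->F, B7->F, B8->T
collecting distinct outcomes: B1=F, B2=E, B3=F, B4=F, B5=F, B6=S, B7=F, B8=T
Answer: B1=F, B2=E, B3=F, B4=F, B5=F, B6=S, B7=F, B8=T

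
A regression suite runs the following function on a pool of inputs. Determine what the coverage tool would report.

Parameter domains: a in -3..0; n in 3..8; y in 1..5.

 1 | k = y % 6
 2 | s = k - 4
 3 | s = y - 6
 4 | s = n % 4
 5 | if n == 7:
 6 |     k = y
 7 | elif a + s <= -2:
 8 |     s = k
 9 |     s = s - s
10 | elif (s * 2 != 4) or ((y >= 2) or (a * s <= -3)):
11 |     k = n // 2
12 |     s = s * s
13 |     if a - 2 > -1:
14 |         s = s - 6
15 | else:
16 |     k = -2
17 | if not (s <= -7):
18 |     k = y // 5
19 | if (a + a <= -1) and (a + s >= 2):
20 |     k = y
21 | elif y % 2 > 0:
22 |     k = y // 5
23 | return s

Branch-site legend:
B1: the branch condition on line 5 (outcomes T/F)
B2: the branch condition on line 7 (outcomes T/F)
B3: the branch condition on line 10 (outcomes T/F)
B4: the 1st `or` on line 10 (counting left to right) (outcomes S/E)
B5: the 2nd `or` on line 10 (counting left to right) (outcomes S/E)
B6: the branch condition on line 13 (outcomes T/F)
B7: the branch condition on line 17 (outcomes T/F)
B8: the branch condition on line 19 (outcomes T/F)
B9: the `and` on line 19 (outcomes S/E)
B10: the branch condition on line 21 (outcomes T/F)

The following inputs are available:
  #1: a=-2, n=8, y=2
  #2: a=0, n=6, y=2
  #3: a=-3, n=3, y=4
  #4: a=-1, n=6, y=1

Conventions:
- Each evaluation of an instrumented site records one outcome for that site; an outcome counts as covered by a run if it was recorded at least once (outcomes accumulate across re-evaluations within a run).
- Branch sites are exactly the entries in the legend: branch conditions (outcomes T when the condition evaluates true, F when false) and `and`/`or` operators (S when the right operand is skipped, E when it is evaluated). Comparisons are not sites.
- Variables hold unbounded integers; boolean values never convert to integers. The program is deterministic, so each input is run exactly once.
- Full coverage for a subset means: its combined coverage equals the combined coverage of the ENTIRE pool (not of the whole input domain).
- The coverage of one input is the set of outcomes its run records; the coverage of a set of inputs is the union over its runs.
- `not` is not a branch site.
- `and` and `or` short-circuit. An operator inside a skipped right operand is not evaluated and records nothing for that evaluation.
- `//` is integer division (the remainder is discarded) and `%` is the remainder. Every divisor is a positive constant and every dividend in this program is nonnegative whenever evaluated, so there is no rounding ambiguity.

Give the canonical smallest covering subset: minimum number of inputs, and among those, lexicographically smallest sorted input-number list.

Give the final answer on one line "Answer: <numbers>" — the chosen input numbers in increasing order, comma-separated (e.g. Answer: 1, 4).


#1 (a=-2, n=8, y=2) -> covered: B1=F, B2=T, B7=T, B8=F, B9=E, B10=F
#2 (a=0, n=6, y=2) -> covered: B1=F, B2=F, B3=T, B4=E, B5=S, B6=F, B7=T, B8=F, B9=S, B10=F
#3 (a=-3, n=3, y=4) -> covered: B1=F, B2=F, B3=T, B4=S, B6=F, B7=T, B8=T, B9=E
#4 (a=-1, n=6, y=1) -> covered: B1=F, B2=F, B3=F, B4=E, B5=E, B7=T, B8=F, B9=E, B10=T
the full pool covers 17 outcomes: B1=F, B2=T, B2=F, B3=T, B3=F, B4=S, B4=E, B5=S, B5=E, B6=F, B7=T, B8=T, B8=F, B9=S, B9=E, B10=T, B10=F
every size-1 subset falls short of the 17 outcomes (best: 10/17)
every size-2 subset falls short of the 17 outcomes (best: 14/17)
every size-3 subset falls short of the 17 outcomes (best: 16/17)
the canonical winner is {1, 2, 3, 4}: size 4, full 17-outcome coverage, earliest index list among size-4 covers
Answer: 1, 2, 3, 4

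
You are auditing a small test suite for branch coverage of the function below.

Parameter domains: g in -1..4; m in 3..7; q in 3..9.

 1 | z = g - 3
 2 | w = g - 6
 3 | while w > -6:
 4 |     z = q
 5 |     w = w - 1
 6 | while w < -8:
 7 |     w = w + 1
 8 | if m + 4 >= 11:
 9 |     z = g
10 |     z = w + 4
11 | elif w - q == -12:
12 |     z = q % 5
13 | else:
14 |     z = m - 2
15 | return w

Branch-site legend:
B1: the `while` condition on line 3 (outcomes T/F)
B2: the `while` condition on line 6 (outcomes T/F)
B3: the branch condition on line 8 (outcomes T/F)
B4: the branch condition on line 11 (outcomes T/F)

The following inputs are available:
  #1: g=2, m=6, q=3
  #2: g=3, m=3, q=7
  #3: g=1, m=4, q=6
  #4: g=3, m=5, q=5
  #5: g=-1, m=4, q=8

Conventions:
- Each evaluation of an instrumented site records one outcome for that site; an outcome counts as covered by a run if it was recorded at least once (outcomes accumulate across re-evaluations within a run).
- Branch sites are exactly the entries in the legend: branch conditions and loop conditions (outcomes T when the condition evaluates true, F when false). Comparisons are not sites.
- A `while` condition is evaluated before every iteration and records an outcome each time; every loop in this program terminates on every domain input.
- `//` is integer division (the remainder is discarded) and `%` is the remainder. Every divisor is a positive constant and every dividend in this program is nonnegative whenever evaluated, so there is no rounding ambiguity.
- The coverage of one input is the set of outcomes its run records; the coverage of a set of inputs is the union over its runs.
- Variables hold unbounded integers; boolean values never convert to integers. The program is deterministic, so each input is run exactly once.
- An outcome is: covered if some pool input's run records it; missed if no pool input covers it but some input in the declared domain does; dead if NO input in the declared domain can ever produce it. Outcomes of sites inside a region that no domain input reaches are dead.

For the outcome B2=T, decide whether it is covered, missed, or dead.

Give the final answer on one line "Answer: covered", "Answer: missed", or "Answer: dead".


no pool input records B2=T
checking all 210 inputs in the declared domain: B2=T is never recorded -> dead
Answer: dead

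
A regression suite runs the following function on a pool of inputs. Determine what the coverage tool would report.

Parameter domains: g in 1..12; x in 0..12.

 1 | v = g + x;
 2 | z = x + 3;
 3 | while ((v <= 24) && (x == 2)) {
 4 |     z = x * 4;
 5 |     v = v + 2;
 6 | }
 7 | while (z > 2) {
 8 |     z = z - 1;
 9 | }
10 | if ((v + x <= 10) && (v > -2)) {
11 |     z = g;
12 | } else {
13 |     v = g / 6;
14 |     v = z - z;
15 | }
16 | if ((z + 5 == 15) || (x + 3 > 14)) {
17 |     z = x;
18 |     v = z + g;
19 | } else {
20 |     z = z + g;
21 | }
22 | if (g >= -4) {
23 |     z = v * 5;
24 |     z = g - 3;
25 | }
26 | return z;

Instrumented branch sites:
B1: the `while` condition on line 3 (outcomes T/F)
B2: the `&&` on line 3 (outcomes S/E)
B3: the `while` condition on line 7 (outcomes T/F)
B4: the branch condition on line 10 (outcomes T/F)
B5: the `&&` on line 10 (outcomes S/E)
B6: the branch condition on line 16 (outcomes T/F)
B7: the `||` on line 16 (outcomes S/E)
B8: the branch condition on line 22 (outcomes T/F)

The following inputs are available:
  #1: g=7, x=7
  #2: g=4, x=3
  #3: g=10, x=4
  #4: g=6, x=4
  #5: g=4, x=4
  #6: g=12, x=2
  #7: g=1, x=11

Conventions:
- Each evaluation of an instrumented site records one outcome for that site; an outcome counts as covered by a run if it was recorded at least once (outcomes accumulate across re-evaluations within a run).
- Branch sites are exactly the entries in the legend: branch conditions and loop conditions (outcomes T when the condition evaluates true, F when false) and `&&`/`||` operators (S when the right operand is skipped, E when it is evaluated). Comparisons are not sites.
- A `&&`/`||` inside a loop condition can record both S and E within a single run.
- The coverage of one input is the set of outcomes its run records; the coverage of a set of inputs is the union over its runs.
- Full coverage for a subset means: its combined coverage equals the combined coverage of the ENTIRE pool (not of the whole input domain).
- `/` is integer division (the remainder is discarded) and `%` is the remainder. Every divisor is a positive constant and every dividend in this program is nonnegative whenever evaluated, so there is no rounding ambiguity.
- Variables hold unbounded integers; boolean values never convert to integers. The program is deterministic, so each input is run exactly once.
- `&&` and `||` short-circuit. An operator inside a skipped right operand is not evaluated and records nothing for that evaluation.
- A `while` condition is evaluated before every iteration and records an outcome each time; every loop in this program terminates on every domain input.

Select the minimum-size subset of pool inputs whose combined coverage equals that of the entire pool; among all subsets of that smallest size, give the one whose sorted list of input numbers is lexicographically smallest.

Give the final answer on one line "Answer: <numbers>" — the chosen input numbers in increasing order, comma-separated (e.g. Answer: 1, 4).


run #1 (g=7, x=7) records B1=F, B2=E, B3=T, B3=F, B4=F, B5=S, B6=F, B7=E, B8=T
run #2 (g=4, x=3) records B1=F, B2=E, B3=T, B3=F, B4=T, B5=E, B6=F, B7=E, B8=T
run #3 (g=10, x=4) records B1=F, B2=E, B3=T, B3=F, B4=F, B5=S, B6=F, B7=E, B8=T
run #4 (g=6, x=4) records B1=F, B2=E, B3=T, B3=F, B4=F, B5=S, B6=F, B7=E, B8=T
run #5 (g=4, x=4) records B1=F, B2=E, B3=T, B3=F, B4=F, B5=S, B6=F, B7=E, B8=T
run #6 (g=12, x=2) records B1=T, B1=F, B2=S, B2=E, B3=T, B3=F, B4=F, B5=S, B6=F, B7=E, B8=T
run #7 (g=1, x=11) records B1=F, B2=E, B3=T, B3=F, B4=F, B5=S, B6=F, B7=E, B8=T
union over all inputs: B1=T, B1=F, B2=S, B2=E, B3=T, B3=F, B4=T, B4=F, B5=S, B5=E, B6=F, B7=E, B8=T (13 outcomes)
checked all size-1 subsets: none covers 13 outcomes (max 11/13)
at size 2, {2, 6} reaches all 13 outcomes; every lexicographically earlier size-2 subset fails
Answer: 2, 6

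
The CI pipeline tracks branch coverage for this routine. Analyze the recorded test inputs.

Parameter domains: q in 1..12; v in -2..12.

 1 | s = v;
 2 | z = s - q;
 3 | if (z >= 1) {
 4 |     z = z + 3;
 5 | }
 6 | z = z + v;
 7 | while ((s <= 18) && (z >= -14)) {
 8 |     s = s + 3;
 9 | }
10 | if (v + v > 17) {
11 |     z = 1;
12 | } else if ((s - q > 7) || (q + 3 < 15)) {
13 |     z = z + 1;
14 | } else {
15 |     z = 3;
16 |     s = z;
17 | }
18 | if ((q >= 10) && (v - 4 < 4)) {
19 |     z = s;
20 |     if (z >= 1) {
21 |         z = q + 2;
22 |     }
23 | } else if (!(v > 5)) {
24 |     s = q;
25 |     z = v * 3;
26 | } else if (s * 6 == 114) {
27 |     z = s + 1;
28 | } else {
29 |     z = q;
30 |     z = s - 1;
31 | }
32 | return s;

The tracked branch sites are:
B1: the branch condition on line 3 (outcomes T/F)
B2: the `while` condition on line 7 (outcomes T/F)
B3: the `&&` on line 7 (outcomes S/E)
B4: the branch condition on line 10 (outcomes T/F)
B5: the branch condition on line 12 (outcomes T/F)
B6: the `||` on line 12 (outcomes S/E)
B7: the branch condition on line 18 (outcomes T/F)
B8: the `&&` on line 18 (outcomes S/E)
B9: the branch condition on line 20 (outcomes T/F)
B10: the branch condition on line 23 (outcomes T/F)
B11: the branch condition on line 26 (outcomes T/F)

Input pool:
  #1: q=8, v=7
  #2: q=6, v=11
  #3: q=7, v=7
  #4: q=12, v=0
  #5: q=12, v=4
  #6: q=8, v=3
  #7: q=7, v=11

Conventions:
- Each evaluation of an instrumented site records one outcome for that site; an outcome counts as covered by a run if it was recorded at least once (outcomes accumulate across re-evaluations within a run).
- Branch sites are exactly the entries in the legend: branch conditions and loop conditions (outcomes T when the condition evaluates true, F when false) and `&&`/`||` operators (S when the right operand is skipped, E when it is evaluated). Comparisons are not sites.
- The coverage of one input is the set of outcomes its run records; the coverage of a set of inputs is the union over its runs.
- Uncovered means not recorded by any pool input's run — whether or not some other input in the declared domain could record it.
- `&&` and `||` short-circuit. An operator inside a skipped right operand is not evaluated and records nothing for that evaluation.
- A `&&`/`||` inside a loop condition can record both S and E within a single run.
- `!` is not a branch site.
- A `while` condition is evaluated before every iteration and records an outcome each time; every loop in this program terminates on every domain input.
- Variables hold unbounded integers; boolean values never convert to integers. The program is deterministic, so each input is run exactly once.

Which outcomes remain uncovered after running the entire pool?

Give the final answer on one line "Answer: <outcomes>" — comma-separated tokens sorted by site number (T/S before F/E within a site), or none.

test 1 (q=8, v=7) fires B1->F, B3->E, B2->T, B3->E, B2->T, B3->E, B2->T, B3->E, B2->T, B3->S, B2->F, B4->F, B6->S, B5->T, ...; hits B1=F, B2=T, B2=F, B3=S, B3=E, B4=F, B5=T, B6=S, B7=F, B8=S, B10=F, B11=T
test 2 (q=6, v=11) fires B1->T, B3->E, B2->T, B3->E, B2->T, B3->E, B2->T, B3->S, B2->F, B4->T, B8->S, B7->F, B10->F, B11->F; hits B1=T, B2=T, B2=F, B3=S, B3=E, B4=T, B7=F, B8=S, B10=F, B11=F
test 3 (q=7, v=7) fires B1->F, B3->E, B2->T, B3->E, B2->T, B3->E, B2->T, B3->E, B2->T, B3->S, B2->F, B4->F, B6->S, B5->T, ...; hits B1=F, B2=T, B2=F, B3=S, B3=E, B4=F, B5=T, B6=S, B7=F, B8=S, B10=F, B11=T
test 4 (q=12, v=0) fires B1->F, B3->E, B2->T, B3->E, B2->T, B3->E, B2->T, B3->E, B2->T, B3->E, B2->T, B3->E, B2->T, B3->E, ...; hits B1=F, B2=T, B2=F, B3=S, B3=E, B4=F, B5=T, B6=S, B7=T, B8=E, B9=T
test 5 (q=12, v=4) fires B1->F, B3->E, B2->T, B3->E, B2->T, B3->E, B2->T, B3->E, B2->T, B3->E, B2->T, B3->S, B2->F, B4->F, ...; hits B1=F, B2=T, B2=F, B3=S, B3=E, B4=F, B5=F, B6=E, B7=T, B8=E, B9=T
test 6 (q=8, v=3) fires B1->F, B3->E, B2->T, B3->E, B2->T, B3->E, B2->T, B3->E, B2->T, B3->E, B2->T, B3->E, B2->T, B3->S, ...; hits B1=F, B2=T, B2=F, B3=S, B3=E, B4=F, B5=T, B6=S, B7=F, B8=S, B10=T
test 7 (q=7, v=11) fires B1->T, B3->E, B2->T, B3->E, B2->T, B3->E, B2->T, B3->S, B2->F, B4->T, B8->S, B7->F, B10->F, B11->F; hits B1=T, B2=T, B2=F, B3=S, B3=E, B4=T, B7=F, B8=S, B10=F, B11=F
union over the pool: B1=T, B1=F, B2=T, B2=F, B3=S, B3=E, B4=T, B4=F, B5=T, B5=F, B6=S, B6=E, B7=T, B7=F, B8=S, B8=E, B9=T, B10=T, B10=F, B11=T, B11=F
uncovered (1 of 22): B9=F

Answer: B9=F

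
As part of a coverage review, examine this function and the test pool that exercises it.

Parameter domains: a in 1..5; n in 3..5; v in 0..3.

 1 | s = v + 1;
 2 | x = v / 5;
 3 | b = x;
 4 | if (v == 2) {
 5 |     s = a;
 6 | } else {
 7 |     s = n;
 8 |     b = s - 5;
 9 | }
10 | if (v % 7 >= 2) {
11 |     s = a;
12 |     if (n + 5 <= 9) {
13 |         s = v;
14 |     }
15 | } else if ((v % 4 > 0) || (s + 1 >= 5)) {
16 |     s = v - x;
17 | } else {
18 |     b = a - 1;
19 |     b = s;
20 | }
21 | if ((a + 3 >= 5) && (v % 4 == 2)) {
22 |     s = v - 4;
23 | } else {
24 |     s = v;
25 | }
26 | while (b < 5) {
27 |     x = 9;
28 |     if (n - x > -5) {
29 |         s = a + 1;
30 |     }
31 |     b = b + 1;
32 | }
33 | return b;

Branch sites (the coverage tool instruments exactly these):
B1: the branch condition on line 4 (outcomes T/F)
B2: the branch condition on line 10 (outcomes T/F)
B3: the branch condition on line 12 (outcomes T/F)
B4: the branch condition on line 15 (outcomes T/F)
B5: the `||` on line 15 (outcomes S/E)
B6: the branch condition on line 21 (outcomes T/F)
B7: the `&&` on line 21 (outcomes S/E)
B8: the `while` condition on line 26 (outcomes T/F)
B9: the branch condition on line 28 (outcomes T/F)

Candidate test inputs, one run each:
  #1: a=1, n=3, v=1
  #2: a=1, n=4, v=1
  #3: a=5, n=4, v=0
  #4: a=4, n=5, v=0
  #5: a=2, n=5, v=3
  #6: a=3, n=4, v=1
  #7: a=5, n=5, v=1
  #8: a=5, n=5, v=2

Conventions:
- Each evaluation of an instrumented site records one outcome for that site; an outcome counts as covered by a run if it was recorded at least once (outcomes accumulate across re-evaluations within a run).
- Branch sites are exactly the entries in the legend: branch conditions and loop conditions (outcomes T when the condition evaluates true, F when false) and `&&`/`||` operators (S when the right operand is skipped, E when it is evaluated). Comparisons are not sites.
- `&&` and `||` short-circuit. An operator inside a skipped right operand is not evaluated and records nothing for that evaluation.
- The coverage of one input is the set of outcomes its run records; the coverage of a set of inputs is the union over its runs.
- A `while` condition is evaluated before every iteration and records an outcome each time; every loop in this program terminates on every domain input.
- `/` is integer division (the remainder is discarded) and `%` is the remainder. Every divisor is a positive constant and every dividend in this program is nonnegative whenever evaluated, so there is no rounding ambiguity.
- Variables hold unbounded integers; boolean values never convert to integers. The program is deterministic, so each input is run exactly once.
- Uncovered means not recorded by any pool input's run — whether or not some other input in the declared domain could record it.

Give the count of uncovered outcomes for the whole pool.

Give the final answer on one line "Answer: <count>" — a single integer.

test 1 (a=1, n=3, v=1) fires B1->F, B2->F, B5->S, B4->T, B7->S, B6->F, B8->T, B9->F, B8->T, B9->F, B8->T, B9->F, B8->T, B9->F, ...; hits B1=F, B2=F, B4=T, B5=S, B6=F, B7=S, B8=T, B8=F, B9=F
test 2 (a=1, n=4, v=1) fires B1->F, B2->F, B5->S, B4->T, B7->S, B6->F, B8->T, B9->F, B8->T, B9->F, B8->T, B9->F, B8->T, B9->F, ...; hits B1=F, B2=F, B4=T, B5=S, B6=F, B7=S, B8=T, B8=F, B9=F
test 3 (a=5, n=4, v=0) fires B1->F, B2->F, B5->E, B4->T, B7->E, B6->F, B8->T, B9->F, B8->T, B9->F, B8->T, B9->F, B8->T, B9->F, ...; hits B1=F, B2=F, B4=T, B5=E, B6=F, B7=E, B8=T, B8=F, B9=F
test 4 (a=4, n=5, v=0) fires B1->F, B2->F, B5->E, B4->T, B7->E, B6->F, B8->T, B9->T, B8->T, B9->T, B8->T, B9->T, B8->T, B9->T, ...; hits B1=F, B2=F, B4=T, B5=E, B6=F, B7=E, B8=T, B8=F, B9=T
test 5 (a=2, n=5, v=3) fires B1->F, B2->T, B3->F, B7->E, B6->F, B8->T, B9->T, B8->T, B9->T, B8->T, B9->T, B8->T, B9->T, B8->T, ...; hits B1=F, B2=T, B3=F, B6=F, B7=E, B8=T, B8=F, B9=T
test 6 (a=3, n=4, v=1) fires B1->F, B2->F, B5->S, B4->T, B7->E, B6->F, B8->T, B9->F, B8->T, B9->F, B8->T, B9->F, B8->T, B9->F, ...; hits B1=F, B2=F, B4=T, B5=S, B6=F, B7=E, B8=T, B8=F, B9=F
test 7 (a=5, n=5, v=1) fires B1->F, B2->F, B5->S, B4->T, B7->E, B6->F, B8->T, B9->T, B8->T, B9->T, B8->T, B9->T, B8->T, B9->T, ...; hits B1=F, B2=F, B4=T, B5=S, B6=F, B7=E, B8=T, B8=F, B9=T
test 8 (a=5, n=5, v=2) fires B1->T, B2->T, B3->F, B7->E, B6->T, B8->T, B9->T, B8->T, B9->T, B8->T, B9->T, B8->T, B9->T, B8->T, ...; hits B1=T, B2=T, B3=F, B6=T, B7=E, B8=T, B8=F, B9=T
union over the pool: B1=T, B1=F, B2=T, B2=F, B3=F, B4=T, B5=S, B5=E, B6=T, B6=F, B7=S, B7=E, B8=T, B8=F, B9=T, B9=F
uncovered (2 of 18): B3=T, B4=F

Answer: 2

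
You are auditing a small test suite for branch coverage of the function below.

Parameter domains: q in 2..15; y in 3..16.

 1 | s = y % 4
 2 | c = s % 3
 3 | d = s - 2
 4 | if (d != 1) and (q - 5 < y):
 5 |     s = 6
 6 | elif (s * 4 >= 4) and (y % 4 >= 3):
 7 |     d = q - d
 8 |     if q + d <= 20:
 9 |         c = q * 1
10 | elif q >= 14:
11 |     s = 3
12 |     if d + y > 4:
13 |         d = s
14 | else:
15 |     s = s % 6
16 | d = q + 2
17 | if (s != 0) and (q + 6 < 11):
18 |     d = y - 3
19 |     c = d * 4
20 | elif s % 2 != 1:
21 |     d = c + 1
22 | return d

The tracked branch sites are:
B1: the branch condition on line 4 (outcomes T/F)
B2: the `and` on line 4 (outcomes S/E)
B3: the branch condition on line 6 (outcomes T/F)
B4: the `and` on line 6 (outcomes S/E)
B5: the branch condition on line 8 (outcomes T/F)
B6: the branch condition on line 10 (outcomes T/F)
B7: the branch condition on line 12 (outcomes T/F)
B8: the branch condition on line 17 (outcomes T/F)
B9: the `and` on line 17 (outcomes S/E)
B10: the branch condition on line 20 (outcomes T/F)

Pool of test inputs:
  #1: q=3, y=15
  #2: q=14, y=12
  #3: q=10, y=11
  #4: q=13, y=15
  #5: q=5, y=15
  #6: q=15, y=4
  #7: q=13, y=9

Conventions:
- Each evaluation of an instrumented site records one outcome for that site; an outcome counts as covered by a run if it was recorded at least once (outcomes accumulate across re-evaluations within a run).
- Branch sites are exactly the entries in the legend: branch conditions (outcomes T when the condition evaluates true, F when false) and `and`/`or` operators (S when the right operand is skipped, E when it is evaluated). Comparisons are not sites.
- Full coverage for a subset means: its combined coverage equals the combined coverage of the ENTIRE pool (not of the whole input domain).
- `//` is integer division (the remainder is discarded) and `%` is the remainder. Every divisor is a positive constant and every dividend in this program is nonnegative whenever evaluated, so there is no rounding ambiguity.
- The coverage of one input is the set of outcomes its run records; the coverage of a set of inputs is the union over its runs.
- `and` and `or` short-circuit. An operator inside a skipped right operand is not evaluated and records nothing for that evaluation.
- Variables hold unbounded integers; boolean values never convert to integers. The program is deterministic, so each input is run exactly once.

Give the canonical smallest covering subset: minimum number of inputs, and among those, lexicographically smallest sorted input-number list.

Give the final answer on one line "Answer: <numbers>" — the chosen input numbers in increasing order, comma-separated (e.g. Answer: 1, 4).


run #1 (q=3, y=15) runs B2->S, B1->F, B4->E, B3->T, B5->T, B9->E, B8->T; records B1=F, B2=S, B3=T, B4=E, B5=T, B8=T, B9=E
run #2 (q=14, y=12) runs B2->E, B1->T, B9->E, B8->F, B10->T; records B1=T, B2=E, B8=F, B9=E, B10=T
run #3 (q=10, y=11) runs B2->S, B1->F, B4->E, B3->T, B5->T, B9->E, B8->F, B10->F; records B1=F, B2=S, B3=T, B4=E, B5=T, B8=F, B9=E, B10=F
run #4 (q=13, y=15) runs B2->S, B1->F, B4->E, B3->T, B5->F, B9->E, B8->F, B10->F; records B1=F, B2=S, B3=T, B4=E, B5=F, B8=F, B9=E, B10=F
run #5 (q=5, y=15) runs B2->S, B1->F, B4->E, B3->T, B5->T, B9->E, B8->F, B10->F; records B1=F, B2=S, B3=T, B4=E, B5=T, B8=F, B9=E, B10=F
run #6 (q=15, y=4) runs B2->E, B1->F, B4->S, B3->F, B6->T, B7->F, B9->E, B8->F, B10->F; records B1=F, B2=E, B3=F, B4=S, B6=T, B7=F, B8=F, B9=E, B10=F
run #7 (q=13, y=9) runs B2->E, B1->T, B9->E, B8->F, B10->T; records B1=T, B2=E, B8=F, B9=E, B10=T
together the pool reaches 17 outcomes: B1=T, B1=F, B2=S, B2=E, B3=T, B3=F, B4=S, B4=E, B5=T, B5=F, B6=T, B7=F, B8=T, B8=F, B9=E, B10=T, B10=F
every size-1 subset falls short of the 17 outcomes (best: 9/17)
every size-2 subset falls short of the 17 outcomes (best: 14/17)
every size-3 subset falls short of the 17 outcomes (best: 16/17)
inputs {1, 2, 4, 6} (size 4) cover everything; no size-4 subset with a lexicographically smaller index list covers all 17
Answer: 1, 2, 4, 6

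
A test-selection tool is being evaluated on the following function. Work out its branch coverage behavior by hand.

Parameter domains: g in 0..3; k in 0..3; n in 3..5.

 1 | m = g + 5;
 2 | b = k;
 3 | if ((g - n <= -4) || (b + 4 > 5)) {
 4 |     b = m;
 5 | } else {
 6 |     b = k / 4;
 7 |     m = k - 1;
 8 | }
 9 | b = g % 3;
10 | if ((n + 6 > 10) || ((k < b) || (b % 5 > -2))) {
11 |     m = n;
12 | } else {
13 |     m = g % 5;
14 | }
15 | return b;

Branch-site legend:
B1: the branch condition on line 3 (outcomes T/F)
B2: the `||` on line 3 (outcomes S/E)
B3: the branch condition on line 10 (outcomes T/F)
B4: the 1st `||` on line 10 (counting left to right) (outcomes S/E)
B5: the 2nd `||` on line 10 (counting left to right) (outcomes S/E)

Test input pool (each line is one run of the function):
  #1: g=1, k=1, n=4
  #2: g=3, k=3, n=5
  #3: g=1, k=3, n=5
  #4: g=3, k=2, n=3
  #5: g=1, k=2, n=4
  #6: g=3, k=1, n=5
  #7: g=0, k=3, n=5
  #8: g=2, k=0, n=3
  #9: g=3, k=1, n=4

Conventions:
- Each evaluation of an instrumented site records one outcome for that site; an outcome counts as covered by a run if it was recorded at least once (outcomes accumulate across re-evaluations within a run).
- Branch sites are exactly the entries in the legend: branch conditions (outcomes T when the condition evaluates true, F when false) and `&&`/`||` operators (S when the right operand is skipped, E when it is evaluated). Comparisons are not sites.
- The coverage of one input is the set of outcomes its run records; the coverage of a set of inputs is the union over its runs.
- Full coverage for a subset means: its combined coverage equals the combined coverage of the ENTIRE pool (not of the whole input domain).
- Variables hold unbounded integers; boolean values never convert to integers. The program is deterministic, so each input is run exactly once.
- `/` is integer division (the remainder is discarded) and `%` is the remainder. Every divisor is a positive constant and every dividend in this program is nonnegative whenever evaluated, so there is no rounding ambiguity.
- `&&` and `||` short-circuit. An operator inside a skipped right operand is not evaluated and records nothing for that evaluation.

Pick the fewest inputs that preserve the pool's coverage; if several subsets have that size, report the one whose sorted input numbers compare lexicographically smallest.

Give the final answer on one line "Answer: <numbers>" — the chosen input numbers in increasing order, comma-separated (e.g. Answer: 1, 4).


#1 (g=1, k=1, n=4) -> B2->E, B1->F, B4->E, B5->E, B3->T; covered: B1=F, B2=E, B3=T, B4=E, B5=E
#2 (g=3, k=3, n=5) -> B2->E, B1->T, B4->S, B3->T; covered: B1=T, B2=E, B3=T, B4=S
#3 (g=1, k=3, n=5) -> B2->S, B1->T, B4->S, B3->T; covered: B1=T, B2=S, B3=T, B4=S
#4 (g=3, k=2, n=3) -> B2->E, B1->T, B4->E, B5->E, B3->T; covered: B1=T, B2=E, B3=T, B4=E, B5=E
#5 (g=1, k=2, n=4) -> B2->E, B1->T, B4->E, B5->E, B3->T; covered: B1=T, B2=E, B3=T, B4=E, B5=E
#6 (g=3, k=1, n=5) -> B2->E, B1->F, B4->S, B3->T; covered: B1=F, B2=E, B3=T, B4=S
#7 (g=0, k=3, n=5) -> B2->S, B1->T, B4->S, B3->T; covered: B1=T, B2=S, B3=T, B4=S
#8 (g=2, k=0, n=3) -> B2->E, B1->F, B4->E, B5->S, B3->T; covered: B1=F, B2=E, B3=T, B4=E, B5=S
#9 (g=3, k=1, n=4) -> B2->E, B1->F, B4->E, B5->E, B3->T; covered: B1=F, B2=E, B3=T, B4=E, B5=E
the full pool covers 9 outcomes: B1=T, B1=F, B2=S, B2=E, B3=T, B4=S, B4=E, B5=S, B5=E
no size-1 subset reaches all 9 outcomes (best union: 5/9)
no size-2 subset reaches all 9 outcomes (best union: 8/9)
size 3: inputs {1, 3, 8} cover all 9 outcomes, and no lexicographically smaller subset of this size does
Answer: 1, 3, 8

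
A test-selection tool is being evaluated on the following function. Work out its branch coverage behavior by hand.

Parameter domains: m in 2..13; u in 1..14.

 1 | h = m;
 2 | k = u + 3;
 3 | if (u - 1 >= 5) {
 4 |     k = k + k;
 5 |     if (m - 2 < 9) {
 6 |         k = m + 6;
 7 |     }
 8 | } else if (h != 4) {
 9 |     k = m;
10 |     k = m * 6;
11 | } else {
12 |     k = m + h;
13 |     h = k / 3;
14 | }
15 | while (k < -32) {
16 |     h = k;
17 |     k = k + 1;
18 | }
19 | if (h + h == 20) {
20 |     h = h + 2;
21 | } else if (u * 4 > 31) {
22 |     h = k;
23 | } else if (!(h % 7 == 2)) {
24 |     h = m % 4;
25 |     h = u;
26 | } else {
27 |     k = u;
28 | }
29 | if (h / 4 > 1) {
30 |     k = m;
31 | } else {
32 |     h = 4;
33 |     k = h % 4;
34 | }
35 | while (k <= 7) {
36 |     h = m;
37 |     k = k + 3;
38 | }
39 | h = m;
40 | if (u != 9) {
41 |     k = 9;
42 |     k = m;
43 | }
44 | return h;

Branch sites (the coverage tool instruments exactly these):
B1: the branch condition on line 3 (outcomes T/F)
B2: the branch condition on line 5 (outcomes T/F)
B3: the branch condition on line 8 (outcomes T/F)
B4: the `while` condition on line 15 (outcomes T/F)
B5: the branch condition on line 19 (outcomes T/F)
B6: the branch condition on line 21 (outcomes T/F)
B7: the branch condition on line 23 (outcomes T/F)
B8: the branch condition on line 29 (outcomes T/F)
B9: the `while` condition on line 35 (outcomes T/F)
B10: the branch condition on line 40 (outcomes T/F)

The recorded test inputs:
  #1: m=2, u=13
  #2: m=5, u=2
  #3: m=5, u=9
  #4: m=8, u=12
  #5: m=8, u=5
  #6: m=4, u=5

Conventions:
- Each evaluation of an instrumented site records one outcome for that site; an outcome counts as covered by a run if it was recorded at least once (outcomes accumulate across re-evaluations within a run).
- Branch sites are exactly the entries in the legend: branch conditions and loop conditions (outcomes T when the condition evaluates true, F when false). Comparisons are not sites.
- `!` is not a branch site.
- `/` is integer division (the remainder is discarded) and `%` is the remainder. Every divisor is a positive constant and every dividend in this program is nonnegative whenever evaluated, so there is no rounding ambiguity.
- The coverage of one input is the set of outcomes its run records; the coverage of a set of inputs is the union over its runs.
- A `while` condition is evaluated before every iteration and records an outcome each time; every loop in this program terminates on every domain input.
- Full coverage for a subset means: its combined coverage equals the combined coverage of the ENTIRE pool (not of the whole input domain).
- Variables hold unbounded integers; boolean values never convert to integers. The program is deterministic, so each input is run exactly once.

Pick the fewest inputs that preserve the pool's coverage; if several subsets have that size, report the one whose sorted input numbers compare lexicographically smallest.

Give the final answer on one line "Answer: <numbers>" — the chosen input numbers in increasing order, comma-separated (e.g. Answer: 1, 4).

input #1, m=2, u=13: events B1->T, B2->T, B4->F, B5->F, B6->T, B8->T, B9->T, B9->T, B9->F, B10->T; outcomes B1=T, B2=T, B4=F, B5=F, B6=T, B8=T, B9=T, B9=F, B10=T
input #2, m=5, u=2: events B1->F, B3->T, B4->F, B5->F, B6->F, B7->T, B8->F, B9->T, B9->T, B9->T, B9->F, B10->T; outcomes B1=F, B3=T, B4=F, B5=F, B6=F, B7=T, B8=F, B9=T, B9=F, B10=T
input #3, m=5, u=9: events B1->T, B2->T, B4->F, B5->F, B6->T, B8->T, B9->T, B9->F, B10->F; outcomes B1=T, B2=T, B4=F, B5=F, B6=T, B8=T, B9=T, B9=F, B10=F
input #4, m=8, u=12: events B1->T, B2->T, B4->F, B5->F, B6->T, B8->T, B9->F, B10->T; outcomes B1=T, B2=T, B4=F, B5=F, B6=T, B8=T, B9=F, B10=T
input #5, m=8, u=5: events B1->F, B3->T, B4->F, B5->F, B6->F, B7->T, B8->F, B9->T, B9->T, B9->T, B9->F, B10->T; outcomes B1=F, B3=T, B4=F, B5=F, B6=F, B7=T, B8=F, B9=T, B9=F, B10=T
input #6, m=4, u=5: events B1->F, B3->F, B4->F, B5->F, B6->F, B7->F, B8->F, B9->T, B9->T, B9->T, B9->F, B10->T; outcomes B1=F, B3=F, B4=F, B5=F, B6=F, B7=F, B8=F, B9=T, B9=F, B10=T
together the pool reaches 17 outcomes: B1=T, B1=F, B2=T, B3=T, B3=F, B4=F, B5=F, B6=T, B6=F, B7=T, B7=F, B8=T, B8=F, B9=T, B9=F, B10=T, B10=F
every size-1 subset falls short of the 17 outcomes (best: 10/17)
every size-2 subset falls short of the 17 outcomes (best: 15/17)
at size 3, {2, 3, 6} reaches all 17 outcomes; every lexicographically earlier size-3 subset fails

Answer: 2, 3, 6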